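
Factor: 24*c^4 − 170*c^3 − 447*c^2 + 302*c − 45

Trying the rational-root candidates, c = 9 is a root, giving the factor (c − 9) and quotient 24*c^3 + 46*c^2 − 33*c + 5.
Then c = 1/3 is a root, so (3*c − 1) is a factor; dividing leaves 8*c^2 + 18*c − 5.
The remaining quadratic factors as (4*c − 1)(2*c + 5).

(2*c + 5)*(3*c − 1)*(4*c − 1)*(c − 9)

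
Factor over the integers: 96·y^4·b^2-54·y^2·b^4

6·b^2·y^2·(4·y-3·b)·(4·y+3·b)

Every term has a factor of 6·y^2·b^2. Then 16·y^2-9·b^2 = (4·y)² − (3·b)².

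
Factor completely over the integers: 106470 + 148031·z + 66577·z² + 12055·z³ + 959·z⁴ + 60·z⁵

(3·z + 10)·(4·z + 13)·(5·z + 7)·(z² + 8·z + 117)

By the rational root theorem, z = −10/3 is a root, so (3·z + 10) divides it; the quotient is 20·z⁴ + 253·z³ + 3175·z² + 11609·z + 10647.
Then z = −7/5 is a root, giving the factor (5·z + 7) and quotient 4·z³ + 45·z² + 572·z + 1521.
Next, z = −13/4 is a root, so (4·z + 13) divides it; the quotient is z² + 8·z + 117.
The quadratic z² + 8·z + 117 has discriminant −404 < 0 and is irreducible over ℤ.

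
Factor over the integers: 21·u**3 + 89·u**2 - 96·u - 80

Testing divisors of the constant over divisors of the leading coefficient, u = 4/3 is a root, giving the factor (3·u - 4) and quotient 7·u**2 + 39·u + 20.
The remaining quadratic factors as (u + 5)(7·u + 4).

(3·u - 4)·(7·u + 4)·(u + 5)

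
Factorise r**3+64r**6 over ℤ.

r**3(4r+1)(16r**2−4r+1)

Every term has a factor of r**3; factoring it out leaves 64r**3+1.
Recognize a sum of cubes with the parts 1 and 4r.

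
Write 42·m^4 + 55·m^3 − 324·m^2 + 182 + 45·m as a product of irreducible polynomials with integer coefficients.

(2·m + 7)·(3·m + 2)·(7·m − 13)·(m − 1)

Among the possible rational roots, m = −7/2 is a root, so (2·m + 7) is a factor; dividing leaves 21·m^3 − 46·m^2 − m + 26.
Then m = 1 is a root, giving the factor (m − 1) and quotient 21·m^2 − 25·m − 26.
The remaining quadratic factors as (7·m − 13)(3·m + 2).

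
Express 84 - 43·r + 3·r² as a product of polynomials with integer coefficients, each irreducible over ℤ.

(3·r - 7)·(r - 12)

Need a pair with product 3·84 = 252 and sum -43: that's -36 and -7.
Split the middle term: 3·r² - 36·r - 7·r + 84 = 3·r·(r - 12) - 7·(r - 12).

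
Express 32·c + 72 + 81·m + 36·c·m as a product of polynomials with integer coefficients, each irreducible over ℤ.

Group as (36·c·m + 32·c) + (81·m + 72) = 4·c·(9·m + 8) + 9·(9·m + 8).
Both groups share the factor (9·m + 8).

(4·c + 9)·(9·m + 8)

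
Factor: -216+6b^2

Every term has a factor of 6. Then b^2-36 = (b)² − (6)².

6(b+6)(b-6)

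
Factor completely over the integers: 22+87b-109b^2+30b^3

Among the possible rational roots, b = -1/5 is a root, so (5b+1) is a factor; dividing leaves 6b^2-23b+22.
The remaining quadratic factors as (b-2)(6b-11).

(5b+1)(6b-11)(b-2)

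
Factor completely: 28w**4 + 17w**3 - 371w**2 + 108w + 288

Trying the rational-root candidates, w = 8/7 is a root, giving the factor (7w - 8) and quotient 4w**3 + 7w**2 - 45w - 36.
Then w = -3/4 is a root, so (4w + 3) divides it; the quotient is w**2 + w - 12.
The remaining quadratic factors as (w - 3)(w + 4).

(4w + 3)(7w - 8)(w + 4)(w - 3)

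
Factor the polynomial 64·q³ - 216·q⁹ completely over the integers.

Pull out the common factor 8·q³, leaving -27·q⁶ + 8.
Recognize a difference of cubes with the parts 2 and 3·q².

-8·q³·(3·q² - 2)·(9·q⁴ + 6·q² + 4)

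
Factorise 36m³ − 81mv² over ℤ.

Pull out the common factor 9m; 4m² − 9v² is a difference of squares.

9m(2m + 3v)(2m − 3v)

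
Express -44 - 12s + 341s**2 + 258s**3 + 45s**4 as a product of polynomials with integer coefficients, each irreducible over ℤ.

(3s + 11)(3s - 1)(5s + 2)(s + 2)

By the rational root theorem, s = -2 is a root, so (s + 2) divides it; the quotient is 45s**3 + 168s**2 + 5s - 22.
Then s = -2/5 is a root, so (5s + 2) divides it; the quotient is 9s**2 + 30s - 11.
The remaining quadratic factors as (3s - 1)(3s + 11).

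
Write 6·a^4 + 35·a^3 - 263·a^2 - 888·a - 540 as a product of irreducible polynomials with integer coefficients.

Among the possible rational roots, a = 6 is a root, so (a - 6) divides it; the quotient is 6·a^3 + 71·a^2 + 163·a + 90.
Continuing, a = -5/6 is a root, so (6·a + 5) is a factor; dividing leaves a^2 + 11·a + 18.
The remaining quadratic factors as (a + 9)(a + 2).

(6·a + 5)·(a + 2)·(a + 9)·(a - 6)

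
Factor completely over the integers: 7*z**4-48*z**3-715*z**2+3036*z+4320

Among the possible rational roots, z = 12 is a root, so (z-12) is a factor; dividing leaves 7*z**3+36*z**2-283*z-360.
Next, z = -8/7 is a root, so (7*z+8) divides it; the quotient is z**2+4*z-45.
The remaining quadratic factors as (z-5)(z+9).

(7*z+8)*(z+9)*(z-12)*(z-5)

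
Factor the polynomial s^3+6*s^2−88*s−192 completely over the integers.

Among the possible rational roots, s = 8 is a root, so (s−8) is a factor; dividing leaves s^2+14*s+24.
The remaining quadratic factors as (s+2)(s+12).

(s+12)*(s+2)*(s−8)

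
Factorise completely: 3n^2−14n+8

(3n−2)(n−4)

Need a pair with product 3·8 = 24 and sum −14: that's −12 and −2.
Split the middle term: 3n^2−12n − 2n+8 = 3n(n−4) − 2(n−4).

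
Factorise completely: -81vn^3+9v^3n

Pull out the common factor 9vn; v^2-9n^2 is a difference of squares.

9nv(v-3n)(v+3n)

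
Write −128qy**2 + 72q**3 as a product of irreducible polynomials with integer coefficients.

8q(3q + 4y)(3q − 4y)

Factor out 8q, leaving 9q**2 − 16y**2, which is a difference of two squares.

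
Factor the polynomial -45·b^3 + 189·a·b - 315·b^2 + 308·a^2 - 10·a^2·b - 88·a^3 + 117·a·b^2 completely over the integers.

-(11·a + 15·b)·(2·a - b - 7)·(4·a - 3·b)

Group: 2·a·(-44·a^2 - 27·a·b + 45·b^2) + (-b - 7)·(-44·a^2 - 27·a·b + 45·b^2); both groups contain (-44·a^2 - 27·a·b + 45·b^2), so (2·a - b - 7) is a factor with cofactor -44·a^2 - 27·a·b + 45·b^2.
The cofactor groups again: -44·a^2 - 27·a·b + 45·b^2 = -4·a·(11·a + 15·b) + 3·b·(11·a + 15·b); both groups contain (11·a + 15·b), giving -(4·a - 3·b)·(11·a + 15·b).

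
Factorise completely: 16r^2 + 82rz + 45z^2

(2r + 9z)(8r + 5z)

Group: 8r(2r + 9z) + 5z(2r + 9z); both groups contain (2r + 9z).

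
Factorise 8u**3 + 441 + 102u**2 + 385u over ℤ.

(2u + 7)(4u + 9)(u + 7)

Testing divisors of the constant over divisors of the leading coefficient, u = -7 is a root, so (u + 7) is a factor; dividing leaves 8u**2 + 46u + 63.
The remaining quadratic factors as (2u + 7)(4u + 9).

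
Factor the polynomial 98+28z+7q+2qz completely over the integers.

(2z+7)(q+14)

Group as (2qz+7q) + (28z+98) = q(2z+7) + 14(2z+7).
Both groups share the factor (2z+7).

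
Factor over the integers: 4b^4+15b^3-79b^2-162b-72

Trying the rational-root candidates, b = -3/4 is a root, so (4b+3) divides it; the quotient is b^3+3b^2-22b-24.
Then b = 4 is a root, giving the factor (b-4) and quotient b^2+7b+6.
The remaining quadratic factors as (b+6)(b+1).

(4b+3)(b+1)(b+6)(b-4)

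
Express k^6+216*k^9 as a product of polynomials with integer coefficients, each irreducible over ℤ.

Factor out k^6 first: what remains is 216*k^3+1.
Recognize a sum of cubes with the parts 1 and 6*k.

k^6*(6*k+1)*(36*k^2−6*k+1)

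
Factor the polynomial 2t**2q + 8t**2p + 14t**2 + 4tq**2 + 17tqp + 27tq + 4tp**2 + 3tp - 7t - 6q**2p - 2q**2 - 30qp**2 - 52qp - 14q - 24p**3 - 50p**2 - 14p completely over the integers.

(2t - 3p - 1)(t + 2q + 2p)(q + 4p + 7)

Group: 2t(tq + 4tp + 7t + 2q**2 + 10qp + 14q + 8p**2 + 14p) + (-3p - 1)(tq + 4tp + 7t + 2q**2 + 10qp + 14q + 8p**2 + 14p); both groups contain (tq + 4tp + 7t + 2q**2 + 10qp + 14q + 8p**2 + 14p), so (2t - 3p - 1) is a factor with cofactor tq + 4tp + 7t + 2q**2 + 10qp + 14q + 8p**2 + 14p.
The cofactor groups again: tq + 4tp + 7t + 2q**2 + 10qp + 14q + 8p**2 + 14p = t(q + 4p + 7) + (2q + 2p)(q + 4p + 7); both groups contain (q + 4p + 7), giving (t + 2q + 2p)(q + 4p + 7).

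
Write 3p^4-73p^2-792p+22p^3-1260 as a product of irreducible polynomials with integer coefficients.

Among the possible rational roots, p = 6 is a root, giving the factor (p-6) and quotient 3p^3+40p^2+167p+210.
Then p = -7/3 is a root, so (3p+7) is a factor; dividing leaves p^2+11p+30.
The remaining quadratic factors as (p+6)(p+5).

(3p+7)(p+5)(p+6)(p-6)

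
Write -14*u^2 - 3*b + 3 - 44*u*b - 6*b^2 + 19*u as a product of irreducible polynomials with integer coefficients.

Group: -2*u*(7*u + b + 1) + (-6*b + 3)*(7*u + b + 1); both groups contain (7*u + b + 1).

-(2*u + 6*b - 3)*(7*u + b + 1)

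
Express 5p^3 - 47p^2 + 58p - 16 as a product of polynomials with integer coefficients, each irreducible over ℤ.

(5p - 2)(p - 1)(p - 8)

By the rational root theorem, p = 8 is a root, giving the factor (p - 8) and quotient 5p^2 - 7p + 2.
The remaining quadratic factors as (5p - 2)(p - 1).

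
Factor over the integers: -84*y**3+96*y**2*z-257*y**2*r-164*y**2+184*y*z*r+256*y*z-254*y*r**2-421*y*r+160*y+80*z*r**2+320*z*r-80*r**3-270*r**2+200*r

-(3*y+2*r+8)*(4*y+5*r)*(7*y-8*z+8*r-5)

Group: 4*y*(-21*y**2+24*y*z-38*y*r-41*y+16*z*r+64*z-16*r**2-54*r+40) + 5*r*(-21*y**2+24*y*z-38*y*r-41*y+16*z*r+64*z-16*r**2-54*r+40); both groups contain (-21*y**2+24*y*z-38*y*r-41*y+16*z*r+64*z-16*r**2-54*r+40), so (4*y+5*r) is a factor with cofactor -21*y**2+24*y*z-38*y*r-41*y+16*z*r+64*z-16*r**2-54*r+40.
The cofactor groups again: -21*y**2+24*y*z-38*y*r-41*y+16*z*r+64*z-16*r**2-54*r+40 = -7*y*(3*y+2*r+8) + (8*z-8*r+5)*(3*y+2*r+8); both groups contain (3*y+2*r+8), giving -(7*y-8*z+8*r-5)*(3*y+2*r+8).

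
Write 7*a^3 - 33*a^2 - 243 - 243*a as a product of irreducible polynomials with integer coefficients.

Trying the rational-root candidates, a = 9 is a root, giving the factor (a - 9) and quotient 7*a^2 + 30*a + 27.
The remaining quadratic factors as (7*a + 9)(a + 3).

(7*a + 9)*(a + 3)*(a - 9)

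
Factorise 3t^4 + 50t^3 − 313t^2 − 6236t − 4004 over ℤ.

(3t + 2)(t + 13)(t + 14)(t − 11)

Testing divisors of the constant over divisors of the leading coefficient, t = −13 is a root, so (t + 13) divides it; the quotient is 3t^3 + 11t^2 − 456t − 308.
Then t = −14 is a root, so (t + 14) is a factor; dividing leaves 3t^2 − 31t − 22.
The remaining quadratic factors as (t − 11)(3t + 2).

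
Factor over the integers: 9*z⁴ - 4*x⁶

-(2*x³ + 3*z²)*(2*x³ - 3*z²)

Recognize a difference of squares with the parts 3*z² and 2*x³.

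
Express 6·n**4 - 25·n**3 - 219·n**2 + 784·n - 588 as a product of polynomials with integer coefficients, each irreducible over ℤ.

By the rational root theorem, n = 2 is a root, giving the factor (n - 2) and quotient 6·n**3 - 13·n**2 - 245·n + 294.
Continuing, n = 7 is a root, so (n - 7) is a factor; dividing leaves 6·n**2 + 29·n - 42.
The remaining quadratic factors as (n + 6)(6·n - 7).

(6·n - 7)·(n + 6)·(n - 2)·(n - 7)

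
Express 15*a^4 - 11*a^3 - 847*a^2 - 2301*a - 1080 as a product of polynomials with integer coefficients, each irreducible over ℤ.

(3*a + 8)*(5*a + 3)*(a + 5)*(a - 9)

Testing divisors of the constant over divisors of the leading coefficient, a = -8/3 is a root, so (3*a + 8) is a factor; dividing leaves 5*a^3 - 17*a^2 - 237*a - 135.
Next, a = -3/5 is a root, so (5*a + 3) is a factor; dividing leaves a^2 - 4*a - 45.
The remaining quadratic factors as (a + 5)(a - 9).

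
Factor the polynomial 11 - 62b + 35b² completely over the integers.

(5b - 1)(7b - 11)

Need a pair with product 35·11 = 385 and sum -62: that's -55 and -7.
Split the middle term: 35b² - 55b - 7b + 11 = 5b(7b - 11) - (7b - 11).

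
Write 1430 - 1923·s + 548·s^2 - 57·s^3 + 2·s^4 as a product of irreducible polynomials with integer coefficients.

(2·s - 13)·(s - 1)·(s - 10)·(s - 11)

By the rational root theorem, s = 11 is a root, so (s - 11) divides it; the quotient is 2·s^3 - 35·s^2 + 163·s - 130.
Next, s = 13/2 is a root, so (2·s - 13) is a factor; dividing leaves s^2 - 11·s + 10.
The remaining quadratic factors as (s - 1)(s - 10).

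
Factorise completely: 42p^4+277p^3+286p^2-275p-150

Among the possible rational roots, p = -2 is a root, giving the factor (p+2) and quotient 42p^3+193p^2-100p-75.
Then p = -3/7 is a root, so (7p+3) is a factor; dividing leaves 6p^2+25p-25.
The remaining quadratic factors as (p+5)(6p-5).

(6p-5)(7p+3)(p+2)(p+5)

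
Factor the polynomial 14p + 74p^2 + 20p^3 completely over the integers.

Pull out the common factor 2p, then factor the remaining trinomial.

2p(2p + 7)(5p + 1)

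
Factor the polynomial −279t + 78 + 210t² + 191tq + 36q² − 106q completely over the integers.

Group: 15t(14t + 9q − 13) + (4q − 6)(14t + 9q − 13); both groups contain (14t + 9q − 13).

(15t + 4q − 6)(14t + 9q − 13)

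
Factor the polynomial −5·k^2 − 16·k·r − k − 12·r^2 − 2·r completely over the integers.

Group: −5·k·(k + 2·r) + (−6·r − 1)·(k + 2·r); both groups contain (k + 2·r).

−(5·k + 6·r + 1)·(k + 2·r)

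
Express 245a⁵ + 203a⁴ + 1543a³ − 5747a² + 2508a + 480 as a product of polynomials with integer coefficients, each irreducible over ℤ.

Among the possible rational roots, a = 5/7 is a root, giving the factor (7a − 5) and quotient 35a⁴ + 54a³ + 259a² − 636a − 96.
Then a = −1/7 is a root, giving the factor (7a + 1) and quotient 5a³ + 7a² + 36a − 96.
Next, a = 8/5 is a root, so (5a − 8) divides it; the quotient is a² + 3a + 12.
The quadratic a² + 3a + 12 has discriminant −39 < 0 and is irreducible over ℤ.

(5a − 8)(7a + 1)(7a − 5)(a² + 3a + 12)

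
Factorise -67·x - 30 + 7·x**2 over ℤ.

(7·x + 3)·(x - 10)

Need a pair with product 7·(-30) = -210 and sum -67: that's 3 and -70.
Split the middle term: 7·x**2 + 3·x - 70·x - 30 = x·(7·x + 3) - 10·(7·x + 3).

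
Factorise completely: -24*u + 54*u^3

Every term has a factor of 6*u. Then 9*u^2 - 4 = (3*u)² − (2)².

6*u*(3*u + 2)*(3*u - 2)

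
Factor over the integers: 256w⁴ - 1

(4w + 1)(4w - 1)(16w² + 1)

(4w)⁴ − (1)⁴ = ((4w)² − (1)²)((4w)² + (1)²); the first factor splits again, the second (16w² + 1) is irreducible.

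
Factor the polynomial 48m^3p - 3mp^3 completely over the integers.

3mp(4m + p)(4m - p)

Every term has a factor of 3mp. Then 16m^2 - p^2 = (4m)² − (p)².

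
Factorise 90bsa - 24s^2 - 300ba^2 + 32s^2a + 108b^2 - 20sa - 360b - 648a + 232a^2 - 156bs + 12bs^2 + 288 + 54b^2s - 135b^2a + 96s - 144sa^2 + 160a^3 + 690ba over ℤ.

(9b + 2s - 4a - 12)(2s - 5a + 4)(3b + 8a - 6)

Group: 2s(27b^2 + 6bs + 60ba - 90b + 16sa - 12s - 32a^2 - 72a + 72) + (-5a + 4)(27b^2 + 6bs + 60ba - 90b + 16sa - 12s - 32a^2 - 72a + 72); both groups contain (27b^2 + 6bs + 60ba - 90b + 16sa - 12s - 32a^2 - 72a + 72), so (2s - 5a + 4) is a factor with cofactor 27b^2 + 6bs + 60ba - 90b + 16sa - 12s - 32a^2 - 72a + 72.
The cofactor groups again: 27b^2 + 6bs + 60ba - 90b + 16sa - 12s - 32a^2 - 72a + 72 = 3b(9b + 2s - 4a - 12) + (8a - 6)(9b + 2s - 4a - 12); both groups contain (9b + 2s - 4a - 12), giving (3b + 8a - 6)(9b + 2s - 4a - 12).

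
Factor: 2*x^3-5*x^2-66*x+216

(2*x-9)*(x+6)*(x-4)

By the rational root theorem, x = 9/2 is a root, giving the factor (2*x-9) and quotient x^2+2*x-24.
The remaining quadratic factors as (x-4)(x+6).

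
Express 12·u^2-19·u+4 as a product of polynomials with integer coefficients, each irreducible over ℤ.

(3·u-4)·(4·u-1)

Need a pair with product 12·4 = 48 and sum -19: that's -16 and -3.
Split the middle term: 12·u^2-16·u - 3·u+4 = 4·u·(3·u-4) - (3·u-4).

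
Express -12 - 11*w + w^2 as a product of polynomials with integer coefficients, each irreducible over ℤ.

(w + 1)*(w - 12)

Two integers with product -12 and sum -11 are 1 and -12.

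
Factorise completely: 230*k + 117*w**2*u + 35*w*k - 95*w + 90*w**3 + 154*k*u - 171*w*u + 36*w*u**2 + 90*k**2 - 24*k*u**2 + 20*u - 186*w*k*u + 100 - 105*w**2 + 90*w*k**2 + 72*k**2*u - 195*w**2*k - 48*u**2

(3*w - 2*k - 4)*(6*w - 9*k + 3*u - 5)*(5*w + 4*u + 5)

Group: 3*w*(30*w**2 - 45*w*k + 39*w*u + 5*w - 36*k*u - 45*k + 12*u**2 - 5*u - 25) + (-2*k - 4)*(30*w**2 - 45*w*k + 39*w*u + 5*w - 36*k*u - 45*k + 12*u**2 - 5*u - 25); both groups contain (30*w**2 - 45*w*k + 39*w*u + 5*w - 36*k*u - 45*k + 12*u**2 - 5*u - 25), so (3*w - 2*k - 4) is a factor with cofactor 30*w**2 - 45*w*k + 39*w*u + 5*w - 36*k*u - 45*k + 12*u**2 - 5*u - 25.
The cofactor groups again: 30*w**2 - 45*w*k + 39*w*u + 5*w - 36*k*u - 45*k + 12*u**2 - 5*u - 25 = 6*w*(5*w + 4*u + 5) + (-9*k + 3*u - 5)*(5*w + 4*u + 5); both groups contain (5*w + 4*u + 5), giving (6*w - 9*k + 3*u - 5)*(5*w + 4*u + 5).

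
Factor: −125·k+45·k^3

Factor out 5·k, leaving 9·k^2−25, which is a difference of two squares.

5·k·(3·k+5)·(3·k−5)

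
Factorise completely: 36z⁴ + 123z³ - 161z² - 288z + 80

(3z + 4)(3z - 5)(4z - 1)(z + 4)

Testing divisors of the constant over divisors of the leading coefficient, z = 5/3 is a root, so (3z - 5) divides it; the quotient is 12z³ + 61z² + 48z - 16.
Next, z = -4/3 is a root, so (3z + 4) divides it; the quotient is 4z² + 15z - 4.
The remaining quadratic factors as (z + 4)(4z - 1).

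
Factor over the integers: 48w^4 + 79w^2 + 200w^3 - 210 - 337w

Trying the rational-root candidates, w = 5/4 is a root, so (4w - 5) divides it; the quotient is 12w^3 + 65w^2 + 101w + 42.
Continuing, w = -2/3 is a root, giving the factor (3w + 2) and quotient 4w^2 + 19w + 21.
The remaining quadratic factors as (4w + 7)(w + 3).

(3w + 2)(4w + 7)(4w - 5)(w + 3)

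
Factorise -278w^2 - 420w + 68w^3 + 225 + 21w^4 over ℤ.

Trying the rational-root candidates, w = 3 is a root, so (w - 3) divides it; the quotient is 21w^3 + 131w^2 + 115w - 75.
Continuing, w = 3/7 is a root, so (7w - 3) divides it; the quotient is 3w^2 + 20w + 25.
The remaining quadratic factors as (w + 5)(3w + 5).

(3w + 5)(7w - 3)(w + 5)(w - 3)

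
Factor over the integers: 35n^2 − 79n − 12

(5n − 12)(7n + 1)

Need a pair with product 35·(−12) = −420 and sum −79: that's 5 and −84.
Split the middle term: 35n^2 + 5n − 84n − 12 = 5n(7n + 1) − 12(7n + 1).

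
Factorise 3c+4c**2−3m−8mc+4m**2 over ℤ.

Group: 4m(m−c) + (−4c−3)(m−c); both groups contain (m−c).

(4m−4c−3)(m−c)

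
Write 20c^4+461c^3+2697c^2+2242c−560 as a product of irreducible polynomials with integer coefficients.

(4c+5)(5c−1)(c+14)(c+8)

Among the possible rational roots, c = −14 is a root, giving the factor (c+14) and quotient 20c^3+181c^2+163c−40.
Next, c = −5/4 is a root, giving the factor (4c+5) and quotient 5c^2+39c−8.
The remaining quadratic factors as (5c−1)(c+8).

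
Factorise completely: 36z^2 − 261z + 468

Pull out the common factor 9, then factor the remaining trinomial.

9(4z − 13)(z − 4)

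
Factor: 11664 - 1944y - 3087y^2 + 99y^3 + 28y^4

(4y + 9)(7y - 12)(y + 12)(y - 9)

Testing divisors of the constant over divisors of the leading coefficient, y = 12/7 is a root, giving the factor (7y - 12) and quotient 4y^3 + 21y^2 - 405y - 972.
Then y = -9/4 is a root, so (4y + 9) is a factor; dividing leaves y^2 + 3y - 108.
The remaining quadratic factors as (y - 9)(y + 12).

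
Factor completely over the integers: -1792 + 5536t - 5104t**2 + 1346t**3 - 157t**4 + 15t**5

(3t - 2)(5t - 4)(t - 4)(t**2 - 5t + 56)

By the rational root theorem, t = 2/3 is a root, so (3t - 2) is a factor; dividing leaves 5t**4 - 49t**3 + 416t**2 - 1424t + 896.
Next, t = 4 is a root, so (t - 4) is a factor; dividing leaves 5t**3 - 29t**2 + 300t - 224.
Next, t = 4/5 is a root, so (5t - 4) is a factor; dividing leaves t**2 - 5t + 56.
The quadratic t**2 - 5t + 56 has discriminant -199 < 0 and is irreducible over ℤ.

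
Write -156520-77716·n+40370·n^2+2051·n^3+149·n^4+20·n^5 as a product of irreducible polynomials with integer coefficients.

(4·n+5)·(5·n-14)·(n+13)·(n^2-4·n+172)

By the rational root theorem, n = 14/5 is a root, giving the factor (5·n-14) and quotient 4·n^4+41·n^3+525·n^2+9544·n+11180.
Continuing, n = -13 is a root, so (n+13) divides it; the quotient is 4·n^3-11·n^2+668·n+860.
Continuing, n = -5/4 is a root, so (4·n+5) divides it; the quotient is n^2-4·n+172.
The quadratic n^2-4·n+172 has discriminant -672 < 0 and is irreducible over ℤ.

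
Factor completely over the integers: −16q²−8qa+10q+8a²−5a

−(2q−a)(8q+8a−5)

Group: −8q(2q−a) + (−8a+5)(2q−a); both groups contain (2q−a).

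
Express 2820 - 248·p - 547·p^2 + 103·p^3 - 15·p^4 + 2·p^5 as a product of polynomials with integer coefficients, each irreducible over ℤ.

(2·p - 5)·(p + 2)·(p - 6)·(p^2 - p + 47)

By the rational root theorem, p = 5/2 is a root, giving the factor (2·p - 5) and quotient p^4 - 5·p^3 + 39·p^2 - 176·p - 564.
Continuing, p = 6 is a root, so (p - 6) is a factor; dividing leaves p^3 + p^2 + 45·p + 94.
Next, p = -2 is a root, so (p + 2) is a factor; dividing leaves p^2 - p + 47.
The quadratic p^2 - p + 47 has discriminant -187 < 0 and is irreducible over ℤ.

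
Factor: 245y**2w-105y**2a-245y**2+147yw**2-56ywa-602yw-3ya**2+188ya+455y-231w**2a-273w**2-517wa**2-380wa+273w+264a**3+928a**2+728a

Group: 7y(35yw-15ya-35y+21w**2+47wa-21w-24a**2-56a) + (-11a-13)(35yw-15ya-35y+21w**2+47wa-21w-24a**2-56a); both groups contain (35yw-15ya-35y+21w**2+47wa-21w-24a**2-56a), so (7y-11a-13) is a factor with cofactor 35yw-15ya-35y+21w**2+47wa-21w-24a**2-56a.
The cofactor groups again: 35yw-15ya-35y+21w**2+47wa-21w-24a**2-56a = 5y(7w-3a-7) + (3w+8a)(7w-3a-7); both groups contain (7w-3a-7), giving (5y+3w+8a)(7w-3a-7).

(7y-11a-13)(7w-3a-7)(5y+3w+8a)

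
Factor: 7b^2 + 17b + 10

(7b + 10)(b + 1)

Need a pair with product 7·10 = 70 and sum 17: that's 10 and 7.
Split the middle term: 7b^2 + 10b + 7b + 10 = b(7b + 10) + (7b + 10).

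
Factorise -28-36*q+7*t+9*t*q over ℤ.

(9*q+7)*(t-4)

Group as (9*t*q+7*t) + (-36*q-28) = t*(9*q+7) - 4*(9*q+7).
Both groups share the factor (9*q+7).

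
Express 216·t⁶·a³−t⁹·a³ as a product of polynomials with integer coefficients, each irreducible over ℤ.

−a³·t⁶·(t−6)·(t²+6·t+36)

Factor out t⁶·a³ first: what remains is −t³+216.
Recognize a difference of cubes with the parts 6 and t.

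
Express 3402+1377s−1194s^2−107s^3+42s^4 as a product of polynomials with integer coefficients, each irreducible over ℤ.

Testing divisors of the constant over divisors of the leading coefficient, s = −9/2 is a root, so (2s+9) divides it; the quotient is 21s^3−148s^2+69s+378.
Next, s = 6 is a root, so (s−6) divides it; the quotient is 21s^2−22s−63.
The remaining quadratic factors as (3s−7)(7s+9).

(2s+9)(3s−7)(7s+9)(s−6)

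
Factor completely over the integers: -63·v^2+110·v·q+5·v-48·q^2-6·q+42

-(7·v-6·q-6)·(9·v-8·q+7)

Group: -7·v·(9·v-8·q+7) + (6·q+6)·(9·v-8·q+7); both groups contain (9·v-8·q+7).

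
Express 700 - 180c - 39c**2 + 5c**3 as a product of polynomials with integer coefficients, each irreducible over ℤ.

(5c - 14)(c + 5)(c - 10)

Among the possible rational roots, c = 14/5 is a root, so (5c - 14) divides it; the quotient is c**2 - 5c - 50.
The remaining quadratic factors as (c - 10)(c + 5).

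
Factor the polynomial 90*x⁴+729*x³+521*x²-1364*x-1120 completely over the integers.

Trying the rational-root candidates, x = -8/5 is a root, so (5*x+8) is a factor; dividing leaves 18*x³+117*x²-83*x-140.
Continuing, x = -7 is a root, so (x+7) is a factor; dividing leaves 18*x²-9*x-20.
The remaining quadratic factors as (3*x-4)(6*x+5).

(3*x-4)*(5*x+8)*(6*x+5)*(x+7)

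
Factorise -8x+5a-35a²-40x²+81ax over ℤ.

-(5a-8x)(7a-5x-1)

Group: -5a(7a-5x-1) + 8x(7a-5x-1); both groups contain (7a-5x-1).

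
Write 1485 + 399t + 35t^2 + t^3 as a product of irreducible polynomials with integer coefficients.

(t + 11)(t + 15)(t + 9)

Among the possible rational roots, t = -9 is a root, giving the factor (t + 9) and quotient t^2 + 26t + 165.
The remaining quadratic factors as (t + 15)(t + 11).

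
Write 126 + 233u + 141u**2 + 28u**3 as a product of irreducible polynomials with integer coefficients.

(4u + 7)(7u + 9)(u + 2)

Among the possible rational roots, u = −9/7 is a root, giving the factor (7u + 9) and quotient 4u**2 + 15u + 14.
The remaining quadratic factors as (u + 2)(4u + 7).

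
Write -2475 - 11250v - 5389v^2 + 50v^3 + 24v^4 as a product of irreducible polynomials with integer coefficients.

(4v + 1)(6v + 11)(v + 15)(v - 15)

Testing divisors of the constant over divisors of the leading coefficient, v = -15 is a root, so (v + 15) is a factor; dividing leaves 24v^3 - 310v^2 - 739v - 165.
Then v = 15 is a root, so (v - 15) divides it; the quotient is 24v^2 + 50v + 11.
The remaining quadratic factors as (6v + 11)(4v + 1).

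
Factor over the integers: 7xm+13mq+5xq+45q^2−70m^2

(x−10m+9q)(7m+5q)

Group: 7m(x−10m+9q) + 5q(x−10m+9q); both groups contain (x−10m+9q).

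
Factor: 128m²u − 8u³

Factor out 8u, leaving 16m² − u², which is a difference of two squares.

8u(4m + u)(4m − u)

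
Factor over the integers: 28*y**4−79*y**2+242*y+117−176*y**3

Among the possible rational roots, y = −1 is a root, so (y+1) is a factor; dividing leaves 28*y**3−204*y**2+125*y+117.
Then y = 9/7 is a root, giving the factor (7*y−9) and quotient 4*y**2−24*y−13.
The remaining quadratic factors as (2*y+1)(2*y−13).

(2*y+1)*(2*y−13)*(7*y−9)*(y+1)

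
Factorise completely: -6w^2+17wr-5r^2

-(2w-5r)(3w-r)

Group: -2w(3w-r) + 5r(3w-r); both groups contain (3w-r).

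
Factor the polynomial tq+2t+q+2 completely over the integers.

(q+2)(t+1)

Group as (tq+2t) + (q+2) = t(q+2) + (q+2).
Both groups share the factor (q+2).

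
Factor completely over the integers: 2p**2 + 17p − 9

(2p − 1)(p + 9)

Need a pair with product 2·(−9) = −18 and sum 17: that's −1 and 18.
Split the middle term: 2p**2 − p + 18p − 9 = p(2p − 1) + 9(2p − 1).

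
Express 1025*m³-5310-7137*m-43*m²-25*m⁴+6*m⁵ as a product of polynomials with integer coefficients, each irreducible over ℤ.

(6*m+5)*(m+2)*(m-3)*(m²-4*m+177)

Testing divisors of the constant over divisors of the leading coefficient, m = -5/6 is a root, giving the factor (6*m+5) and quotient m⁴-5*m³+175*m²-153*m-1062.
Then m = 3 is a root, so (m-3) is a factor; dividing leaves m³-2*m²+169*m+354.
Then m = -2 is a root, so (m+2) is a factor; dividing leaves m²-4*m+177.
The quadratic m²-4*m+177 has discriminant -692 < 0 and is irreducible over ℤ.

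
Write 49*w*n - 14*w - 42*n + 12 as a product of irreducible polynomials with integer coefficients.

(7*n - 2)*(7*w - 6)

Group as (49*w*n - 14*w) + (-42*n + 12) = 7*w*(7*n - 2) - 6*(7*n - 2).
Both groups share the factor (7*n - 2).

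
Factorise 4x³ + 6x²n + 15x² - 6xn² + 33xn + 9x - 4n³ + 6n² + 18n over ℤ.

Group: x(4x² + 10xn + 3x + 4n² + 6n) + (-n + 3)(4x² + 10xn + 3x + 4n² + 6n); both groups contain (4x² + 10xn + 3x + 4n² + 6n), so (x - n + 3) is a factor with cofactor 4x² + 10xn + 3x + 4n² + 6n.
The cofactor groups again: 4x² + 10xn + 3x + 4n² + 6n = 4x(x + 2n) + (2n + 3)(x + 2n); both groups contain (x + 2n), giving (4x + 2n + 3)(x + 2n).

(x - n + 3)(4x + 2n + 3)(x + 2n)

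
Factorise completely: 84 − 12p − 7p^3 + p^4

(p − 7)(p^3 − 12)

Group as (p^4 − 12p) + (−7p^3 + 84) = p(p^3 − 12) − 7(p^3 − 12).
Both groups share the factor (p^3 − 12).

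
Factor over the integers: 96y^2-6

6(4y+1)(4y-1)

Every term has a factor of 6. Then 16y^2-1 = (4y)² − (1)².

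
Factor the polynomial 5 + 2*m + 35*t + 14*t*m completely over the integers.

(2*m + 5)*(7*t + 1)

Group as (14*t*m + 35*t) + (2*m + 5) = 7*t*(2*m + 5) + (2*m + 5).
Both groups share the factor (2*m + 5).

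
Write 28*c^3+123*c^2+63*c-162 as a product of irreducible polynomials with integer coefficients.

Testing divisors of the constant over divisors of the leading coefficient, c = -3 is a root, giving the factor (c+3) and quotient 28*c^2+39*c-54.
The remaining quadratic factors as (7*c-6)(4*c+9).

(4*c+9)*(7*c-6)*(c+3)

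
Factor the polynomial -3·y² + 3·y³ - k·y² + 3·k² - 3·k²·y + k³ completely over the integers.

Group: k·(k² - 4·k·y + 3·k + 3·y² - 3·y) + y·(k² - 4·k·y + 3·k + 3·y² - 3·y); both groups contain (k² - 4·k·y + 3·k + 3·y² - 3·y), so (k + y) is a factor with cofactor k² - 4·k·y + 3·k + 3·y² - 3·y.
The cofactor groups again: k² - 4·k·y + 3·k + 3·y² - 3·y = k·(k - y) + (-3·y + 3)·(k - y); both groups contain (k - y), giving (k - 3·y + 3)·(k - y).

(k + y)·(k - 3·y + 3)·(k - y)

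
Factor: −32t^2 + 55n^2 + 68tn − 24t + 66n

−(4t − 11n)(8t + 5n + 6)

Group: −4t(8t + 5n + 6) + 11n(8t + 5n + 6); both groups contain (8t + 5n + 6).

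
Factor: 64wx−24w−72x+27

Group as (64wx−24w) + (−72x+27) = 8w(8x−3) − 9(8x−3).
Both groups share the factor (8x−3).

(8w−9)(8x−3)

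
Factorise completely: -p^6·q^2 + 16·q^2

Pull out the common factor q^2, leaving -p^6 + 16.
Recognize a difference of squares with the parts 4 and p^3.

-q^2·(p^3 + 4)·(p^3 - 4)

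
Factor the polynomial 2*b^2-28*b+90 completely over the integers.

2*(b-5)*(b-9)

Pull out the common factor 2, then factor the remaining trinomial.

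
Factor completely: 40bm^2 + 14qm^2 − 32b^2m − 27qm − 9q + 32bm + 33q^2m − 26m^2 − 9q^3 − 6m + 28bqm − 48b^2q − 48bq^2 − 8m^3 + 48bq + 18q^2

Group: 3q(−16b^2 − 16bq + 20bm + 16b − 3q^2 + 13qm + 6q − 4m^2 − 13m − 3) + 2m(−16b^2 − 16bq + 20bm + 16b − 3q^2 + 13qm + 6q − 4m^2 − 13m − 3); both groups contain (−16b^2 − 16bq + 20bm + 16b − 3q^2 + 13qm + 6q − 4m^2 − 13m − 3), so (3q + 2m) is a factor with cofactor −16b^2 − 16bq + 20bm + 16b − 3q^2 + 13qm + 6q − 4m^2 − 13m − 3.
The cofactor groups again: −16b^2 − 16bq + 20bm + 16b − 3q^2 + 13qm + 6q − 4m^2 − 13m − 3 = −4b(4b + q − 4m − 1) + (−3q + m + 3)(4b + q − 4m − 1); both groups contain (4b + q − 4m − 1), giving −(4b + 3q − m − 3)(4b + q − 4m − 1).

−(3q + 2m)(4b + q − 4m − 1)(4b + 3q − m − 3)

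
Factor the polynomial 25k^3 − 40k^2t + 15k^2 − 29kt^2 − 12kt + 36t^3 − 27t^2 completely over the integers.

(5k − 4t + 3)(5k − 9t)(k + t)

Group: 5k(5k^2 + kt + 3k − 4t^2 + 3t) − 9t(5k^2 + kt + 3k − 4t^2 + 3t); both groups contain (5k^2 + kt + 3k − 4t^2 + 3t), so (5k − 9t) is a factor with cofactor 5k^2 + kt + 3k − 4t^2 + 3t.
The cofactor groups again: 5k^2 + kt + 3k − 4t^2 + 3t = k(5k − 4t + 3) + t(5k − 4t + 3); both groups contain (5k − 4t + 3), giving (k + t)(5k − 4t + 3).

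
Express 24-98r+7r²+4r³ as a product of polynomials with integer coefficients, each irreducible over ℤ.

(4r-1)(r+6)(r-4)

Testing divisors of the constant over divisors of the leading coefficient, r = -6 is a root, giving the factor (r+6) and quotient 4r²-17r+4.
The remaining quadratic factors as (4r-1)(r-4).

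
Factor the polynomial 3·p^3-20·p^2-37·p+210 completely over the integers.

By the rational root theorem, p = 3 is a root, so (p-3) is a factor; dividing leaves 3·p^2-11·p-70.
The remaining quadratic factors as (3·p+10)(p-7).

(3·p+10)·(p-3)·(p-7)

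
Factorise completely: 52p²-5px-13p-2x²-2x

(13p+2x)(4p-x-1)

Group: 13p(4p-x-1) + 2x(4p-x-1); both groups contain (4p-x-1).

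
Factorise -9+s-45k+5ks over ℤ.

(5k+1)(s-9)

Group as (5ks-45k) + (s-9) = 5k(s-9) + (s-9).
Both groups share the factor (s-9).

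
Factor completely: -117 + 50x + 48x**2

Need a pair with product 48·(-117) = -5616 and sum 50: that's -54 and 104.
Split the middle term: 48x**2 - 54x + 104x - 117 = 6x(8x - 9) + 13(8x - 9).

(6x + 13)(8x - 9)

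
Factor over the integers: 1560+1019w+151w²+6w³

By the rational root theorem, w = −15 is a root, so (w+15) divides it; the quotient is 6w²+61w+104.
The remaining quadratic factors as (w+8)(6w+13).

(6w+13)(w+15)(w+8)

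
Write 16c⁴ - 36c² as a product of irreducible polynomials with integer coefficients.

Pull out the common factor 4c²; 4c² - 9 is a difference of squares.

4c²(2c + 3)(2c - 3)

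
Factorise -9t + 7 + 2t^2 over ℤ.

Need a pair with product 2·7 = 14 and sum -9: that's -7 and -2.
Split the middle term: 2t^2 - 7t - 2t + 7 = t(2t - 7) - (2t - 7).

(2t - 7)(t - 1)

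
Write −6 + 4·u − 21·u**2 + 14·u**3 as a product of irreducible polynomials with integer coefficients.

Group as (14·u**3 + 4·u) + (−21·u**2 − 6) = 2·u·(7·u**2 + 2) − 3·(7·u**2 + 2).
Both groups share the factor (7·u**2 + 2).

(2·u − 3)·(7·u**2 + 2)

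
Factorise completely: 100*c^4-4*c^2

4*c^2*(5*c+1)*(5*c-1)

Every term has a factor of 4*c^2. Then 25*c^2-1 = (5*c)² − (1)².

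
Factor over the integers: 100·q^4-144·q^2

Pull out the common factor 4·q^2; 25·q^2-36 is a difference of squares.

4·q^2·(5·q+6)·(5·q-6)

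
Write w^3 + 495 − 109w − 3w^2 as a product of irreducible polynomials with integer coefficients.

(w + 11)(w − 5)(w − 9)

Testing divisors of the constant over divisors of the leading coefficient, w = −11 is a root, giving the factor (w + 11) and quotient w^2 − 14w + 45.
The remaining quadratic factors as (w − 5)(w − 9).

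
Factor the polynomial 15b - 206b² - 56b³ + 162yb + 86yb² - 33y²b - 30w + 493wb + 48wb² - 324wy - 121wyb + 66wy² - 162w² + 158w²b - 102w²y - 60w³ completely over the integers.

Group: 6w(-10w² - 22wy + 33wb - 2w + 11yb - 14b² + b) + (-3y + 4b + 15)(-10w² - 22wy + 33wb - 2w + 11yb - 14b² + b); both groups contain (-10w² - 22wy + 33wb - 2w + 11yb - 14b² + b), so (6w - 3y + 4b + 15) is a factor with cofactor -10w² - 22wy + 33wb - 2w + 11yb - 14b² + b.
The cofactor groups again: -10w² - 22wy + 33wb - 2w + 11yb - 14b² + b = -2w(5w + 11y - 14b + 1) + b(5w + 11y - 14b + 1); both groups contain (5w + 11y - 14b + 1), giving -(2w - b)(5w + 11y - 14b + 1).

-(5w + 11y - 14b + 1)(2w - b)(6w - 3y + 4b + 15)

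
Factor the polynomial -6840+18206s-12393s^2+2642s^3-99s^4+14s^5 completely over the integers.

Trying the rational-root candidates, s = 4/7 is a root, so (7s-4) is a factor; dividing leaves 2s^4-13s^3+370s^2-1559s+1710.
Then s = 5/2 is a root, so (2s-5) divides it; the quotient is s^3-4s^2+175s-342.
Continuing, s = 2 is a root, so (s-2) divides it; the quotient is s^2-2s+171.
The quadratic s^2-2s+171 has discriminant -680 < 0 and is irreducible over ℤ.

(2s-5)(7s-4)(s-2)(s^2-2s+171)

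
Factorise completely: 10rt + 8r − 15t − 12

Group as (10rt + 8r) + (−15t − 12) = 2r(5t + 4) − 3(5t + 4).
Both groups share the factor (5t + 4).

(2r − 3)(5t + 4)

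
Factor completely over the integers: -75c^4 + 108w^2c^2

Factor out 3c^2, leaving 36w^2 - 25c^2, which is a difference of two squares.

3c^2(6w - 5c)(6w + 5c)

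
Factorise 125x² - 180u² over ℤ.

Factor out 5, leaving 25x² - 36u², which is a difference of two squares.

5(5x - 6u)(5x + 6u)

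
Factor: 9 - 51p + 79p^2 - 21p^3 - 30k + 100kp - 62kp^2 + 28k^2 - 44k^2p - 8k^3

-(2k + 3p - 1)(2k + 7p - 3)(2k + p - 3)

Group: 2k(-4k^2 - 20kp + 8k - 21p^2 + 16p - 3) + (p - 3)(-4k^2 - 20kp + 8k - 21p^2 + 16p - 3); both groups contain (-4k^2 - 20kp + 8k - 21p^2 + 16p - 3), so (2k + p - 3) is a factor with cofactor -4k^2 - 20kp + 8k - 21p^2 + 16p - 3.
The cofactor groups again: -4k^2 - 20kp + 8k - 21p^2 + 16p - 3 = -2k(2k + 3p - 1) + (-7p + 3)(2k + 3p - 1); both groups contain (2k + 3p - 1), giving -(2k + 7p - 3)(2k + 3p - 1).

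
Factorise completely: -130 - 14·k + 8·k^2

Pull out the common factor 2, then factor the remaining trinomial.

2·(4·k + 13)·(k - 5)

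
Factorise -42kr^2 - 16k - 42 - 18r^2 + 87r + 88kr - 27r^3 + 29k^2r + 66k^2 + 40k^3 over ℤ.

(5k + 3r + 7)(8k + 9r - 6)(k - r + 1)

Group: 8k(5k^2 - 2kr + 12k - 3r^2 - 4r + 7) + (9r - 6)(5k^2 - 2kr + 12k - 3r^2 - 4r + 7); both groups contain (5k^2 - 2kr + 12k - 3r^2 - 4r + 7), so (8k + 9r - 6) is a factor with cofactor 5k^2 - 2kr + 12k - 3r^2 - 4r + 7.
The cofactor groups again: 5k^2 - 2kr + 12k - 3r^2 - 4r + 7 = 5k(k - r + 1) + (3r + 7)(k - r + 1); both groups contain (k - r + 1), giving (5k + 3r + 7)(k - r + 1).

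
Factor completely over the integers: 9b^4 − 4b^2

b^2(3b + 2)(3b − 2)

Pull out the common factor b^2, leaving 9b^2 − 4.
Recognize a difference of squares with the parts 3b and 2.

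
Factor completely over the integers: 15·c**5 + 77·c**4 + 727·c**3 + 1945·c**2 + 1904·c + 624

(3·c + 4)·(5·c + 4)·(c + 1)·(c**2 + 2·c + 39)

Among the possible rational roots, c = -4/5 is a root, so (5·c + 4) divides it; the quotient is 3·c**4 + 13·c**3 + 135·c**2 + 281·c + 156.
Continuing, c = -4/3 is a root, so (3·c + 4) divides it; the quotient is c**3 + 3·c**2 + 41·c + 39.
Next, c = -1 is a root, so (c + 1) divides it; the quotient is c**2 + 2·c + 39.
The quadratic c**2 + 2·c + 39 has discriminant -152 < 0 and is irreducible over ℤ.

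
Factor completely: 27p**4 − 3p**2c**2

Pull out the common factor 3p**2; 9p**2 − c**2 is a difference of squares.

3p**2(3p − c)(3p + c)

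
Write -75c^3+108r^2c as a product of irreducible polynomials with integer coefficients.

Every term has a factor of 3c. Then 36r^2-25c^2 = (6r)² − (5c)².

3c(6r-5c)(6r+5c)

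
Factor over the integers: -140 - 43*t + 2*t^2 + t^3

Trying the rational-root candidates, t = -4 is a root, so (t + 4) divides it; the quotient is t^2 - 2*t - 35.
The remaining quadratic factors as (t + 5)(t - 7).

(t + 4)*(t + 5)*(t - 7)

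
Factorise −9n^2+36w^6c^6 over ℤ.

Pull out the common factor 9, leaving −n^2+4w^6c^6.
Recognize a difference of squares with the parts 2w^3c^3 and n.

−9(n−2w^3c^3)(n+2w^3c^3)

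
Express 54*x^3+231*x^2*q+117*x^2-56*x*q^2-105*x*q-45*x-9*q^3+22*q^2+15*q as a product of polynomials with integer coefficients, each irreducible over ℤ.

(3*x-q)*(2*x+9*q+5)*(9*x+q-3)

Group: 2*x*(27*x^2-6*x*q-9*x-q^2+3*q) + (9*q+5)*(27*x^2-6*x*q-9*x-q^2+3*q); both groups contain (27*x^2-6*x*q-9*x-q^2+3*q), so (2*x+9*q+5) is a factor with cofactor 27*x^2-6*x*q-9*x-q^2+3*q.
The cofactor groups again: 27*x^2-6*x*q-9*x-q^2+3*q = 9*x*(3*x-q) + (q-3)*(3*x-q); both groups contain (3*x-q), giving (9*x+q-3)*(3*x-q).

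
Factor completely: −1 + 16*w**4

Difference of squares twice: with A = 2*w and B = 1, A⁴ − B⁴ = (A² − B²)(A² + B²), and A² − B² factors again.

(2*w + 1)*(2*w − 1)*(4*w**2 + 1)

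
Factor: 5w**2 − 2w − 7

Need a pair with product 5·(−7) = −35 and sum −2: that's 5 and −7.
Split the middle term: 5w**2 + 5w − 7w − 7 = 5w(w + 1) − 7(w + 1).

(5w − 7)(w + 1)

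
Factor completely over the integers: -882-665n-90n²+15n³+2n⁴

Testing divisors of the constant over divisors of the leading coefficient, n = 7 is a root, giving the factor (n-7) and quotient 2n³+29n²+113n+126.
Next, n = -7/2 is a root, giving the factor (2n+7) and quotient n²+11n+18.
The remaining quadratic factors as (n+2)(n+9).

(2n+7)(n+2)(n+9)(n-7)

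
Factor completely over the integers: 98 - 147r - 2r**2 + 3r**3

(3r - 2)(r + 7)(r - 7)

Testing divisors of the constant over divisors of the leading coefficient, r = -7 is a root, so (r + 7) is a factor; dividing leaves 3r**2 - 23r + 14.
The remaining quadratic factors as (3r - 2)(r - 7).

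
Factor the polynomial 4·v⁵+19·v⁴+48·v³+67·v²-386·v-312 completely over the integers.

Among the possible rational roots, v = -4 is a root, so (v+4) divides it; the quotient is 4·v⁴+3·v³+36·v²-77·v-78.
Continuing, v = -3/4 is a root, giving the factor (4·v+3) and quotient v³+9·v-26.
Continuing, v = 2 is a root, giving the factor (v-2) and quotient v²+2·v+13.
The quadratic v²+2·v+13 has discriminant -48 < 0 and is irreducible over ℤ.

(4·v+3)·(v+4)·(v-2)·(v²+2·v+13)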